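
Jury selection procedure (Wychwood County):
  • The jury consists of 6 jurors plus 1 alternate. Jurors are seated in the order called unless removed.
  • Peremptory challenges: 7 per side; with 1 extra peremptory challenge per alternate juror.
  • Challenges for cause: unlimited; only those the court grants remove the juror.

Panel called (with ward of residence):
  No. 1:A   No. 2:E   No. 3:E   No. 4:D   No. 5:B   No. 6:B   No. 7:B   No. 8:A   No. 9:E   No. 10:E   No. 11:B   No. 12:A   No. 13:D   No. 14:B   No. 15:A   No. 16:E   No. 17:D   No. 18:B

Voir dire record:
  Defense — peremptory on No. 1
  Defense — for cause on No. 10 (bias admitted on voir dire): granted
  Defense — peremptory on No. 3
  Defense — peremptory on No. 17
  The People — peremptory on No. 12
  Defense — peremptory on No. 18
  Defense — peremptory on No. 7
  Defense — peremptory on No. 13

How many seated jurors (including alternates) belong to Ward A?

1

Removed: #1, #3, #7, #10, #12, #13, #17, #18.
Seated (7 incl. alternates): #2, #4, #5, #6, #8, #9, #11.
Of those, in Ward A: #8 → 1.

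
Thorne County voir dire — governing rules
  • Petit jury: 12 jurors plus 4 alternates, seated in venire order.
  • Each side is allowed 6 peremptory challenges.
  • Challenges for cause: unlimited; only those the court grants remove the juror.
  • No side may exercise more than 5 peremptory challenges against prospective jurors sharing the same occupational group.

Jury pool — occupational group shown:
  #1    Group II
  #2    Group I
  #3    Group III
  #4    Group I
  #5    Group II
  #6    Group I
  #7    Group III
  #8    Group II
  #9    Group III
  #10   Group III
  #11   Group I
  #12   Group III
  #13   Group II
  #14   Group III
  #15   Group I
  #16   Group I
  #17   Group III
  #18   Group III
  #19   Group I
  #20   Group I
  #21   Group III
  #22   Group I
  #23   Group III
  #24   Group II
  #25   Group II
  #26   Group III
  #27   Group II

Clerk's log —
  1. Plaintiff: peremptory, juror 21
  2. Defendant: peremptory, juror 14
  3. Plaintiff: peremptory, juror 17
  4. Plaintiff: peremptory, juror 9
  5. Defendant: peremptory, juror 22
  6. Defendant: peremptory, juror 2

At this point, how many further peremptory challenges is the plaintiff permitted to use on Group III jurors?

2

Plaintiff peremptories so far: #21, #17, #9 — 3 of 6 used, 3 left overall.
Against Group III: #21, #17, #9 — 3 used; per-group cap 5 leaves 2.
Binding limit: min(3, 2) = 2.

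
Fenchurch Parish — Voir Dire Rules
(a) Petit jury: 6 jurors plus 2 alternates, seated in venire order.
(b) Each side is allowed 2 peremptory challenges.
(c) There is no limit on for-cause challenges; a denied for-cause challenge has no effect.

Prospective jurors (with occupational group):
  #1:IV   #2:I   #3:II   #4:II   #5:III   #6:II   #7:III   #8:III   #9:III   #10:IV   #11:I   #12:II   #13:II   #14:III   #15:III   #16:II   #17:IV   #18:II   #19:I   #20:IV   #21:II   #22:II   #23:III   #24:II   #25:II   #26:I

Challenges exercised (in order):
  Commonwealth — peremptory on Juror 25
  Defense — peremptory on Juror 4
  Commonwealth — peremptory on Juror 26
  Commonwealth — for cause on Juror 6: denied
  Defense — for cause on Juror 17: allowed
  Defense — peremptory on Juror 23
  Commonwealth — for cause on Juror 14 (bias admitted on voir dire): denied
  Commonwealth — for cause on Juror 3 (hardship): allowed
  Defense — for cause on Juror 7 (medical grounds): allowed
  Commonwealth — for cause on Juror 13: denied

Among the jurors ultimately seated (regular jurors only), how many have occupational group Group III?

Removed: #3, #4, #7, #17, #23, #25, #26.
Seated jurors 1–6: #1, #2, #5, #6, #8, #9 (alternates #10, #11 not counted).
Of those, in Group III: #5, #8, #9 → 3.

3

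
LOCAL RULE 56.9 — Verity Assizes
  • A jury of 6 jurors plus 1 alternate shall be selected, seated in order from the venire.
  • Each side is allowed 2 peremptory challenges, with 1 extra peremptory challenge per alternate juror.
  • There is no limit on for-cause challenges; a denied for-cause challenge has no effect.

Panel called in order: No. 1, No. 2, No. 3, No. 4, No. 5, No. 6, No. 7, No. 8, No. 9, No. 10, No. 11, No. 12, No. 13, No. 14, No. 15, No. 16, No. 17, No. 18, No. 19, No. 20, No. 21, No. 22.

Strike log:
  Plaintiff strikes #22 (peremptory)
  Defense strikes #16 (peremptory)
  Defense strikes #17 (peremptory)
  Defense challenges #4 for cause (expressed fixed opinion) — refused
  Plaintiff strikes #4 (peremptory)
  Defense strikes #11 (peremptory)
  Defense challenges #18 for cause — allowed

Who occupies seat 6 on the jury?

Removed: #4, #11, #16, #17, #18, #22.
Filling seats in venire order through position 6: #1, #2, #3, #5, #6, #7.
So seat 6 is #7.

7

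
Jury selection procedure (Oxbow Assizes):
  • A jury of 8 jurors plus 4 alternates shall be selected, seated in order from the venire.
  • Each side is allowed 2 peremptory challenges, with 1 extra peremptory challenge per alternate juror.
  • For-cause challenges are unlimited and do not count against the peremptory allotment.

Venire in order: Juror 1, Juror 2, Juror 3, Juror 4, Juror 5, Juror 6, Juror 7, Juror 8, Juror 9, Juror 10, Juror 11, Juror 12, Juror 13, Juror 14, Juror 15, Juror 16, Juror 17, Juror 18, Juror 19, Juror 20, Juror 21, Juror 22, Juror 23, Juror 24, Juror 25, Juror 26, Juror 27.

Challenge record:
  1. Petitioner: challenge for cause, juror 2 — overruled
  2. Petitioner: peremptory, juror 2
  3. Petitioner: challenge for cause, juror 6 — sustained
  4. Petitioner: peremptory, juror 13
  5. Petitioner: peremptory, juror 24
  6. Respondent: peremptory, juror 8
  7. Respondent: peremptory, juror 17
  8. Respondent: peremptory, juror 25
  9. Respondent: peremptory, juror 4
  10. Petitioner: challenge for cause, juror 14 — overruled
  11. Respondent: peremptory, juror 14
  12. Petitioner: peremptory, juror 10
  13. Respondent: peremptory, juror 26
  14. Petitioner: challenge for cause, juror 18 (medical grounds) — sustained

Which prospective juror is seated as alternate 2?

Removed: #2, #4, #6, #8, #10, #13, #14, #17, #18, #24, #25, #26.
Seating in order: seats 1–8 → #1, #3, #5, #7, #9, #11, #12, #15; alternates → #16, #19, #20, #21.
So alternate 2 is #19.

19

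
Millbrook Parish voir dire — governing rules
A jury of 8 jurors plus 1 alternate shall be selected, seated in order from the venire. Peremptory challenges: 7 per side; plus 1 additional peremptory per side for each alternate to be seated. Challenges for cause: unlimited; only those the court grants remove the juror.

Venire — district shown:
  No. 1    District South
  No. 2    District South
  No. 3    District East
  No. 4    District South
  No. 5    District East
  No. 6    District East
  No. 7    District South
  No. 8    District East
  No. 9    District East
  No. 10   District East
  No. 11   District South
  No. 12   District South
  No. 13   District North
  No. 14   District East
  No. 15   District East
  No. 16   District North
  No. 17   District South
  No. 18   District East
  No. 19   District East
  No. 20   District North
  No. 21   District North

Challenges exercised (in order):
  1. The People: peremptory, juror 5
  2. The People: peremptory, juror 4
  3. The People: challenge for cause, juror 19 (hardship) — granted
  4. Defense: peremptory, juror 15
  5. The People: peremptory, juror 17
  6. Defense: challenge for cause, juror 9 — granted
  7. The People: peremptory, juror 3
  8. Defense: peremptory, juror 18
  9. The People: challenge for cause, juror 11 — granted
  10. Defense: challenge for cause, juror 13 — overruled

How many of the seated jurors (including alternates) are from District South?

4

Removed: #3, #4, #5, #9, #11, #15, #17, #18, #19.
Seated (9 incl. alternates): #1, #2, #6, #7, #8, #10, #12, #13, #14.
Of those, in District South: #1, #2, #7, #12 → 4.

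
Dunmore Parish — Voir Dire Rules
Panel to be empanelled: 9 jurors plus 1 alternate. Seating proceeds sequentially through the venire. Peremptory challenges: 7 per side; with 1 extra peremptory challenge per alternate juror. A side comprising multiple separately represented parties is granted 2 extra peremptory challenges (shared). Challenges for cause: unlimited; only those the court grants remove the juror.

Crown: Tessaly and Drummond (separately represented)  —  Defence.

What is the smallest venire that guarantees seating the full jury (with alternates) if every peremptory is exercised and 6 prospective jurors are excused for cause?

Seats to fill: 9 + 1 alternates = 10.
Peremptories — Crown: 7 + 1×1 + 2 = 10; Defence: 7 + 1×1 = 8; total 18.
For-cause removals: 6.
Minimum venire: 10 + 18 + 6 = 34.

34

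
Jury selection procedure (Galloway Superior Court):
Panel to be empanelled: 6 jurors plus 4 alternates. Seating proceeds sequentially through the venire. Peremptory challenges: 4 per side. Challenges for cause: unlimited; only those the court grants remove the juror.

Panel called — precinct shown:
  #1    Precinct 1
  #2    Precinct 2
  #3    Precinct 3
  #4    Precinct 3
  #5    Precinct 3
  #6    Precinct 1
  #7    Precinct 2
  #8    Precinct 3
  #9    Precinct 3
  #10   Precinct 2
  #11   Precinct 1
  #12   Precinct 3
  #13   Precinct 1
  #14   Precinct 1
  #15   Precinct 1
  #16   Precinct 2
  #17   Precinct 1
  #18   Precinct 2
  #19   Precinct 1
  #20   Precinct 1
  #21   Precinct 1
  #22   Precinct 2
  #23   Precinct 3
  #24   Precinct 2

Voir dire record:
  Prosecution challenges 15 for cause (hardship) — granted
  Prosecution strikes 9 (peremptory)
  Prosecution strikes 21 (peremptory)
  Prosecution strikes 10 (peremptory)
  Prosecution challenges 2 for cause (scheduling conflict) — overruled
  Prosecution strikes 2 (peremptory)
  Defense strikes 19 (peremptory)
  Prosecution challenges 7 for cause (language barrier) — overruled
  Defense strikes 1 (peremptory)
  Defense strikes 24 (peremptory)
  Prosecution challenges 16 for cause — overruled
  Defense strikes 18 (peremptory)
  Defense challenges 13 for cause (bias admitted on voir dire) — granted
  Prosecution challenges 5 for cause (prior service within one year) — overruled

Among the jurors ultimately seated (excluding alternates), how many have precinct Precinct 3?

4

Removed: #1, #2, #9, #10, #13, #15, #18, #19, #21, #24.
Seated jurors 1–6: #3, #4, #5, #6, #7, #8 (alternates #11, #12, #14, #16 not counted).
Of those, in Precinct 3: #3, #4, #5, #8 → 4.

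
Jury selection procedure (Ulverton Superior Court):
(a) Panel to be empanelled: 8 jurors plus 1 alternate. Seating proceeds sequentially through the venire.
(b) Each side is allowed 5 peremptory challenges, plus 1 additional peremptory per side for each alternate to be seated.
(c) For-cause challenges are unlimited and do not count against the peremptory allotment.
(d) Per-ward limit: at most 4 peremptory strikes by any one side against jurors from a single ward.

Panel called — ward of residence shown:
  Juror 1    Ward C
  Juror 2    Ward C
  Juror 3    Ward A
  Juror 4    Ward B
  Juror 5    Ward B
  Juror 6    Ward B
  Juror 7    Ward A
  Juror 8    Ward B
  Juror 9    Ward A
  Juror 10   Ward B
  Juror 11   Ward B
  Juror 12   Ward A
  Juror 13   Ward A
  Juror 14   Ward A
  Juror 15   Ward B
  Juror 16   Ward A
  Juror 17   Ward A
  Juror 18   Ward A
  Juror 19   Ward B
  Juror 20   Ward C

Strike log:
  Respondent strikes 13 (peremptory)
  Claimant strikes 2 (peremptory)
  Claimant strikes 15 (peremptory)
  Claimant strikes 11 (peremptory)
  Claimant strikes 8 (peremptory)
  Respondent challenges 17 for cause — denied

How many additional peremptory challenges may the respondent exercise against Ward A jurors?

Respondent peremptories so far: #13 — 1 of 6 used, 5 left overall.
Against Ward A: #13 — 1 used; per-ward cap 4 leaves 3.
Binding limit: min(5, 3) = 3.

3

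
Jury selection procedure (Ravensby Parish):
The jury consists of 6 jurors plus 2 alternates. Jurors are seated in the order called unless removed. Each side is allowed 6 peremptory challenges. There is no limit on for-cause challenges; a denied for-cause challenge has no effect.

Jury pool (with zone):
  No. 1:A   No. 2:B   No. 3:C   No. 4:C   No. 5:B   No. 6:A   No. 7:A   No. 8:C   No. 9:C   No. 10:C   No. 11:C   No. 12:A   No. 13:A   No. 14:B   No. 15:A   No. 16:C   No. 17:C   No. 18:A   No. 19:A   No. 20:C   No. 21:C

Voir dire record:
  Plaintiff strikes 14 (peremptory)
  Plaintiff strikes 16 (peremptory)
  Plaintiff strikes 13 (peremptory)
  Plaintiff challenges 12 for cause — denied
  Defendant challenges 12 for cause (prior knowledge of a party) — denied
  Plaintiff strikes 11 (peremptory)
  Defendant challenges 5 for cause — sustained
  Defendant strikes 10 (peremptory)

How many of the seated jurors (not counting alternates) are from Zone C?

Removed: #5, #10, #11, #13, #14, #16.
Seated jurors 1–6: #1, #2, #3, #4, #6, #7 (alternates #8, #9 not counted).
Of those, in Zone C: #3, #4 → 2.

2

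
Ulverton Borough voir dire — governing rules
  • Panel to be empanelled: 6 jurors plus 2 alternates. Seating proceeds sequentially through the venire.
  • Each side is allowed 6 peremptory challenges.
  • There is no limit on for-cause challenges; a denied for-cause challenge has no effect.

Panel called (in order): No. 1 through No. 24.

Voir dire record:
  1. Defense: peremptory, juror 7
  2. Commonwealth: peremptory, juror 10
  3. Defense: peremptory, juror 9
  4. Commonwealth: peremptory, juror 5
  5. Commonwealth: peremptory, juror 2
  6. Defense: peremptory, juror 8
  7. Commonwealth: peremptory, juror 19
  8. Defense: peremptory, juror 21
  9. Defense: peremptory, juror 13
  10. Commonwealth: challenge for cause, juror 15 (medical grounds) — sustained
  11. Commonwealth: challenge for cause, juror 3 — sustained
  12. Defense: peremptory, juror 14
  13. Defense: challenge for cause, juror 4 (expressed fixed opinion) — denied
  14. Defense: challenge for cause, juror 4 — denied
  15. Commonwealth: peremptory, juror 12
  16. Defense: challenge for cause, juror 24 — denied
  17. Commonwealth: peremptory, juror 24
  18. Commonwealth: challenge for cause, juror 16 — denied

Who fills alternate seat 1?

Removed: #2, #3, #5, #7, #8, #9, #10, #12, #13, #14, #15, #19, #21, #24. (#4, #16 stay — for-cause denied.)
Seating in order: seats 1–6 → #1, #4, #6, #11, #16, #17; alternates → #18, #20.
So alternate 1 is #18.

18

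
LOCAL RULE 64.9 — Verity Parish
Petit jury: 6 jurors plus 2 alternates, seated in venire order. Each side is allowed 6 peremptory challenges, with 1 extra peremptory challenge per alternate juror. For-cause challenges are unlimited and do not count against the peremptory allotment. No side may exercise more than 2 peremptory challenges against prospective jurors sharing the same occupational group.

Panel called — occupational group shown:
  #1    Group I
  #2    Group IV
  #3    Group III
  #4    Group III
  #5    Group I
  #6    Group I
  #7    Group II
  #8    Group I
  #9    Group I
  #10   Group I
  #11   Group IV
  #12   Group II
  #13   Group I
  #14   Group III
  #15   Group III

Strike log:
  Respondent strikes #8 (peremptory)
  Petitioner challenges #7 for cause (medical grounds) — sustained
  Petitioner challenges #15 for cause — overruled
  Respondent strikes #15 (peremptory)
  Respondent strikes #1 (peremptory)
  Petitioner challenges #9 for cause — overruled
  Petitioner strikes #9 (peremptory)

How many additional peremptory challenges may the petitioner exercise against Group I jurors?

Petitioner peremptories so far: #9 — 1 of 8 used, 7 left overall.
Against Group I: #9 — 1 used; per-group cap 2 leaves 1.
Binding limit: min(7, 1) = 1.

1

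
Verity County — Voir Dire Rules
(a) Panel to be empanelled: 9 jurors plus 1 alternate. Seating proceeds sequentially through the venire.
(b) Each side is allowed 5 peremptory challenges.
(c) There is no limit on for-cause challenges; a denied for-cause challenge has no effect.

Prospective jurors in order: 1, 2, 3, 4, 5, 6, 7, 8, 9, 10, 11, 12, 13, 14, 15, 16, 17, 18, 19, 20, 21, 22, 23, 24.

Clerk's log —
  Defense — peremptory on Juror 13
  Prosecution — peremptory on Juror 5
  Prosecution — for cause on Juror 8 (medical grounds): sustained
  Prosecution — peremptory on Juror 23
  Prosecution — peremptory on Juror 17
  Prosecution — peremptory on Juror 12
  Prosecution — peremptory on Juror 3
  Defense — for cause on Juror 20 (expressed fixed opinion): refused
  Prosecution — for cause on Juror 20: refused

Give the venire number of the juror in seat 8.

11

Removed: #3, #5, #8, #12, #13, #17, #23. (#20 stays — for-cause denied.)
Seating in order: seats 1–9 → #1, #2, #4, #6, #7, #9, #10, #11, #14; alternates → #15.
So seat 8 is #11.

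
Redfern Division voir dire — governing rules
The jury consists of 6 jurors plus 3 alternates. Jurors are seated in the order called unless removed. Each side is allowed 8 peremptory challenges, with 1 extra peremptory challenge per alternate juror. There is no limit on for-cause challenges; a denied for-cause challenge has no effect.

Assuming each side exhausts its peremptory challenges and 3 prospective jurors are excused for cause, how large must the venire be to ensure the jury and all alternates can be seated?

Seats to fill: 6 + 3 alternates = 9.
Peremptories: 8 + 1×3 = 11 per side × 2 sides = 22.
For-cause removals: 3.
Minimum venire: 9 + 22 + 3 = 34.

34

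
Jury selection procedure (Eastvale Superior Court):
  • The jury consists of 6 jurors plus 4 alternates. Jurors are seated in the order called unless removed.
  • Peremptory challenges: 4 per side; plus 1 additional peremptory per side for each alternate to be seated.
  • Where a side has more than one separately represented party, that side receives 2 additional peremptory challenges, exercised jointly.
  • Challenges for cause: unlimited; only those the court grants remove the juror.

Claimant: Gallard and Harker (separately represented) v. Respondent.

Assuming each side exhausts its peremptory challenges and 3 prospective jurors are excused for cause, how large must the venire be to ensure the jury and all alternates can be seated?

31

Seats to fill: 6 + 4 alternates = 10.
Peremptories — Claimant: 4 + 1×4 + 2 = 10; Respondent: 4 + 1×4 = 8; total 18.
For-cause removals: 3.
Minimum venire: 10 + 18 + 3 = 31.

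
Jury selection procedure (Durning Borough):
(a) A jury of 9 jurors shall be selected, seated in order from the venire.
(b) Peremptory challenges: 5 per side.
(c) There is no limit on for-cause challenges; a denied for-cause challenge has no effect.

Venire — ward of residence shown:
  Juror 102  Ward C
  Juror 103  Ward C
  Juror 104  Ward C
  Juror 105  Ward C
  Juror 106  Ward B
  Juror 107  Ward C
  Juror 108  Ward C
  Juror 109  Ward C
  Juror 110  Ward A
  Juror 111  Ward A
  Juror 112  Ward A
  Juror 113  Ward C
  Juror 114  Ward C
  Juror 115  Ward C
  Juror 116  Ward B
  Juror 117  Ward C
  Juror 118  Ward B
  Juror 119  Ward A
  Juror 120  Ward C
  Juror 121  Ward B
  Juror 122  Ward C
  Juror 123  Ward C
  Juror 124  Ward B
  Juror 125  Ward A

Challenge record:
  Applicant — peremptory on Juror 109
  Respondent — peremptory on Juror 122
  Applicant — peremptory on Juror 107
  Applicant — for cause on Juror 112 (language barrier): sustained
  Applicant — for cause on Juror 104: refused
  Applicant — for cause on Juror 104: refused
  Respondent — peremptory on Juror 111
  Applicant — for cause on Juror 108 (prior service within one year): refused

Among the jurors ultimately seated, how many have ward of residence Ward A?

Removed: #107, #109, #111, #112, #122.
Seated jurors 1–9: #102, #103, #104, #105, #106, #108, #110, #113, #114.
Of those, in Ward A: #110 → 1.

1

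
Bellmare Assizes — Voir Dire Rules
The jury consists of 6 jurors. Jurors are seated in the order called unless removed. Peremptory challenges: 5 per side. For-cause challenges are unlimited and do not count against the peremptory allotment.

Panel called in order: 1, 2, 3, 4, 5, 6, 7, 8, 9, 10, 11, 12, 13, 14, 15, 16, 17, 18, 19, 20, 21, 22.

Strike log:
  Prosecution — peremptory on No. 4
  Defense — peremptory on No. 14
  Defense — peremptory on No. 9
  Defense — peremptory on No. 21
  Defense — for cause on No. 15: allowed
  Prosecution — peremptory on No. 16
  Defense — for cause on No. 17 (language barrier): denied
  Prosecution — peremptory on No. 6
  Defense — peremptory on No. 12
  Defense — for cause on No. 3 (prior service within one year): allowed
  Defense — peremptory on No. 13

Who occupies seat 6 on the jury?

Removed: #3, #4, #6, #9, #12, #13, #14, #15, #16, #21. (#17 stays — for-cause denied.)
Filling seats in venire order through position 6: #1, #2, #5, #7, #8, #10.
So seat 6 is #10.

10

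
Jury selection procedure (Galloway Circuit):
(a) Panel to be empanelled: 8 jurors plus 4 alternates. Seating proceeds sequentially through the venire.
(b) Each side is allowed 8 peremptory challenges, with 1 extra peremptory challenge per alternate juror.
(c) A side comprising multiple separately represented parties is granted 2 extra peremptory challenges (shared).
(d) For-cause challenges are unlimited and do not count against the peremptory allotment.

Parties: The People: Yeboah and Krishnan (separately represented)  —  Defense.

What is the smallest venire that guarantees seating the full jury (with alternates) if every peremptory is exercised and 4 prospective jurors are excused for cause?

42

Seats to fill: 8 + 4 alternates = 12.
Peremptories — The People: 8 + 1×4 + 2 = 14; Defense: 8 + 1×4 = 12; total 26.
For-cause removals: 4.
Minimum venire: 12 + 26 + 4 = 42.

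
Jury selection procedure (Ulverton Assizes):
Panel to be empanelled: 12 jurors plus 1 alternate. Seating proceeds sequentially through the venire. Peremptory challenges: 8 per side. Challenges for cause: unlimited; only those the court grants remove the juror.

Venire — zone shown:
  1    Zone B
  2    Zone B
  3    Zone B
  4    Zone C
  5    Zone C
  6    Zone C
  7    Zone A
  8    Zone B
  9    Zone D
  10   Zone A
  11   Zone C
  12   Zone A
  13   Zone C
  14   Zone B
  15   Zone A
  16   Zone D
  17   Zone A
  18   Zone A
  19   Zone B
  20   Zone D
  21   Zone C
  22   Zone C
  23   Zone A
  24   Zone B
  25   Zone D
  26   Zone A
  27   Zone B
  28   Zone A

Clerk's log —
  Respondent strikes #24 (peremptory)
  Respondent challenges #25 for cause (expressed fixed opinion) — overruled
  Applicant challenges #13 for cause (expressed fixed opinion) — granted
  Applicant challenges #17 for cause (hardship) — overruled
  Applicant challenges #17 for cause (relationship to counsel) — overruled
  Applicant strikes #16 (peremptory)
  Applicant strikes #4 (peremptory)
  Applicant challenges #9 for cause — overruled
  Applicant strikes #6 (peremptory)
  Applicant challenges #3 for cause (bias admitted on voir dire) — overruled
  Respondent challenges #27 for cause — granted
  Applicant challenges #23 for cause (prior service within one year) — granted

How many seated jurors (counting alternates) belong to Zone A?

5

Removed: #4, #6, #13, #16, #23, #24, #27.
Seated (13 incl. alternates): #1, #2, #3, #5, #7, #8, #9, #10, #11, #12, #14, #15, #17.
Of those, in Zone A: #7, #10, #12, #15, #17 → 5.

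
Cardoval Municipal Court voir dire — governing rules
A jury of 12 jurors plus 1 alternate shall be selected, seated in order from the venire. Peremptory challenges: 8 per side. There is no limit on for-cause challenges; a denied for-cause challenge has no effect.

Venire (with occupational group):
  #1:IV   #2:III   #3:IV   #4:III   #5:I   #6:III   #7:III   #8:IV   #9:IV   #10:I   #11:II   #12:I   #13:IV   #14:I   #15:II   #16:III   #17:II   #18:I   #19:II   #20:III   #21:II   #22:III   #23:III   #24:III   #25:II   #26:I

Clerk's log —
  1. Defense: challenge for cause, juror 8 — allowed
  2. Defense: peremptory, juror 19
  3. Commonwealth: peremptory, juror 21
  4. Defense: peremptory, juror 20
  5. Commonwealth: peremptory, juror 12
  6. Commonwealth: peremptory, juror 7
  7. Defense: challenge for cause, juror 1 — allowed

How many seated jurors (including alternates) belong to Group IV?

Removed: #1, #7, #8, #12, #19, #20, #21.
Seated (13 incl. alternates): #2, #3, #4, #5, #6, #9, #10, #11, #13, #14, #15, #16, #17.
Of those, in Group IV: #3, #9, #13 → 3.

3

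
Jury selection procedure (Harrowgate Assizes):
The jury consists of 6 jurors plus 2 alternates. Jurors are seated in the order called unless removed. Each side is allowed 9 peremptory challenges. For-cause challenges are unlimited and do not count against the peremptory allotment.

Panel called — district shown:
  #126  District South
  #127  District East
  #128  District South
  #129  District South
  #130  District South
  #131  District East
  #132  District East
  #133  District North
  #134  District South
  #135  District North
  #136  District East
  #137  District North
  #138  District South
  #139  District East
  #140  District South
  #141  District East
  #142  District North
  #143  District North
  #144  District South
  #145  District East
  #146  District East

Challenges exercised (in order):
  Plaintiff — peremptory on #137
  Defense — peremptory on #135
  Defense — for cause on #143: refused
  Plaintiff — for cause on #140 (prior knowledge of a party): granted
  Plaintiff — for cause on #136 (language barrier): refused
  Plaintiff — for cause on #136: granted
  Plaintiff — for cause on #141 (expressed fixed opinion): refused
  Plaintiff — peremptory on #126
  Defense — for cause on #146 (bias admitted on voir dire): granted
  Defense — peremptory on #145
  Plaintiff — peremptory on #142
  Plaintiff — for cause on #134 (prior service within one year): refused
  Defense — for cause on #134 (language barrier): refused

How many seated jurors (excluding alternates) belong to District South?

Removed: #126, #135, #136, #137, #140, #142, #145, #146.
Seated jurors 1–6: #127, #128, #129, #130, #131, #132 (alternates #133, #134 not counted).
Of those, in District South: #128, #129, #130 → 3.

3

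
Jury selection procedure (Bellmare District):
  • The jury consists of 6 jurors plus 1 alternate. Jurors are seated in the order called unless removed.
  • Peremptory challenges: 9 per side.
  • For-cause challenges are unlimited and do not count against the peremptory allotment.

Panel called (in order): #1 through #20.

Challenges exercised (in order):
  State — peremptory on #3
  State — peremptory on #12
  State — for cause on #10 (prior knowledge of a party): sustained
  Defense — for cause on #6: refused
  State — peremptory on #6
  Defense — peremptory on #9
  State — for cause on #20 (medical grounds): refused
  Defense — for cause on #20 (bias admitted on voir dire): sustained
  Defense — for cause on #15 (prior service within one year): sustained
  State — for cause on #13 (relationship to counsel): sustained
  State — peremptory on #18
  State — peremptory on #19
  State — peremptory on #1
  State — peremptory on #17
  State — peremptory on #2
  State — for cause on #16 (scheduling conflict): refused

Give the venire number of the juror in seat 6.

Removed: #1, #2, #3, #6, #9, #10, #12, #13, #15, #17, #18, #19, #20. (#16 stays — for-cause denied.)
Filling seats in venire order through position 6: #4, #5, #7, #8, #11, #14.
So seat 6 is #14.

14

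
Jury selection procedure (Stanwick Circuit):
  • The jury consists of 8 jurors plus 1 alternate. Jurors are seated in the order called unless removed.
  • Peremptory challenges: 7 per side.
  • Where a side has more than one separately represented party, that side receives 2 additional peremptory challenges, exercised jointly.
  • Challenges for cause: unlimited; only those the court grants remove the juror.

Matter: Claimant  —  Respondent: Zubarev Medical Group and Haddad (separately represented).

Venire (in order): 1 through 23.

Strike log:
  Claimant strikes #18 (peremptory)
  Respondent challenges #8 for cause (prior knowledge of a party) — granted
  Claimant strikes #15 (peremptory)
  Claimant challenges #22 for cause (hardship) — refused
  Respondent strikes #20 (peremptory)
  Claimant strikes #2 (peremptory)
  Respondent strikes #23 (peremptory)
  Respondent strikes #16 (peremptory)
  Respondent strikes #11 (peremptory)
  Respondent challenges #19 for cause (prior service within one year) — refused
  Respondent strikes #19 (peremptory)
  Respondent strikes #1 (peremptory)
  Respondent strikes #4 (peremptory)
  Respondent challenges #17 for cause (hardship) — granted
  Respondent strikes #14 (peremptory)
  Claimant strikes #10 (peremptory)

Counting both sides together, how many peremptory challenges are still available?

Claimant allotment: 7. Respondent allotment: 7 base + 2 multi-party = 9.
Claimant peremptories used: #18, #15, #2, #10 — 4 (the for-cause on #22 doesn't count).
Respondent peremptories used: #20, #23, #16, #11, #19, #1, #4, #14 — 8 (for-cause on #8, #19, #17 don't count).
Remaining: (7 − 4) + (9 − 8) = 4.

4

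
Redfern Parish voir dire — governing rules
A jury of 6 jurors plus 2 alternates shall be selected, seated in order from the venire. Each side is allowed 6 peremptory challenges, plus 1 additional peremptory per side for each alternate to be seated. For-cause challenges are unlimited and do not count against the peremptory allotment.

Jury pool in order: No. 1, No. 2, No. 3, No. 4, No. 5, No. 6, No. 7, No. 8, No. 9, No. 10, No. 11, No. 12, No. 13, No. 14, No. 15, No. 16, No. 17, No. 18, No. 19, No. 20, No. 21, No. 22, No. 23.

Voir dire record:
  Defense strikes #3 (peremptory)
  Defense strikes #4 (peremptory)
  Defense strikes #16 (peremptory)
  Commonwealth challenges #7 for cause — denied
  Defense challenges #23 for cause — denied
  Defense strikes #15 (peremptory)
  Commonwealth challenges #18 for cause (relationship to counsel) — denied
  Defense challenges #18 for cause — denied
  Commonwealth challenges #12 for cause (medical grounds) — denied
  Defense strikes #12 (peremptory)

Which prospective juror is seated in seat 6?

Removed: #3, #4, #12, #15, #16. (#7, #18, #23 stay — for-cause denied.)
Filling seats in venire order through position 6: #1, #2, #5, #6, #7, #8.
So seat 6 is #8.

8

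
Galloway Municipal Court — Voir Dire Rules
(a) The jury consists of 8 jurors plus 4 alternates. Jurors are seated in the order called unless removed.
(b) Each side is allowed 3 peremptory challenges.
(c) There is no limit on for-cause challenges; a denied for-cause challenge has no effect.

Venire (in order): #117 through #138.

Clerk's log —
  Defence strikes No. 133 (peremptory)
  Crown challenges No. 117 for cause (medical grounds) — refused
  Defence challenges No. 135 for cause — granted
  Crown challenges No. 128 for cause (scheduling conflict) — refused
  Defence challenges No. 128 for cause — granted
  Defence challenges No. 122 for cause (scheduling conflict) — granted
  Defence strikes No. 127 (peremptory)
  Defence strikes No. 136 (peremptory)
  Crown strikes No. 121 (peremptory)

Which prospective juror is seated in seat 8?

Removed: #121, #122, #127, #128, #133, #135, #136. (#117 stays — for-cause denied.)
Filling seats in venire order through position 8: #117, #118, #119, #120, #123, #124, #125, #126.
So seat 8 is #126.

126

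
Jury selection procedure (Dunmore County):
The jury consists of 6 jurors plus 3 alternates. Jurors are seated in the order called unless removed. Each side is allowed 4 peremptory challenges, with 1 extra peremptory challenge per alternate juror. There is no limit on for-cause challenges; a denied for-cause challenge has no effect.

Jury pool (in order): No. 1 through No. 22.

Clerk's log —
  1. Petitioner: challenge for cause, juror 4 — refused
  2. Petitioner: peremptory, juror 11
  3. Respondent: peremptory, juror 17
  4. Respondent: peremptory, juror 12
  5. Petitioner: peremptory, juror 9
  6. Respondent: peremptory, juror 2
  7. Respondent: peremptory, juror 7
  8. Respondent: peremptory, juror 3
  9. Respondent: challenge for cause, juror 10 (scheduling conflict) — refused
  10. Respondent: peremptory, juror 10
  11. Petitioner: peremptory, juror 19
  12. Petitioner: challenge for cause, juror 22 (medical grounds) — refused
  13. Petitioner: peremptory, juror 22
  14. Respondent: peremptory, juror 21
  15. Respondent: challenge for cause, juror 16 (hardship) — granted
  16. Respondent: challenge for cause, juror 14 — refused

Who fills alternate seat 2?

15

Removed: #2, #3, #7, #9, #10, #11, #12, #16, #17, #19, #21, #22. (#4, #14 stay — for-cause denied.)
Seating in order: seats 1–6 → #1, #4, #5, #6, #8, #13; alternates → #14, #15, #18.
So alternate 2 is #15.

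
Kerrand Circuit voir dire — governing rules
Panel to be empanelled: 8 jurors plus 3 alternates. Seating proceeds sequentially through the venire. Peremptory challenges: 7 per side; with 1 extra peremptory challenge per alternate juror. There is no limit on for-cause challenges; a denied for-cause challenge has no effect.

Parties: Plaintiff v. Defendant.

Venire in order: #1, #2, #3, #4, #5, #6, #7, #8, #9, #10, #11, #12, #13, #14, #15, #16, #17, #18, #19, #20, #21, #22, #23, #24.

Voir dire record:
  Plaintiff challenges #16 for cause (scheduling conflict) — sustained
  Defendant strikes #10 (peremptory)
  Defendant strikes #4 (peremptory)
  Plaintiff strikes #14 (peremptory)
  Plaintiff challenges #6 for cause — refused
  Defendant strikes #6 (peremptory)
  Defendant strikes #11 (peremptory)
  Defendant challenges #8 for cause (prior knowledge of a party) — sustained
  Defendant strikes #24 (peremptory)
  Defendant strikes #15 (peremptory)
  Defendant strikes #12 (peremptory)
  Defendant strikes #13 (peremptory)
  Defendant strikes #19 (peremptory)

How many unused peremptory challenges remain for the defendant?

1

Defendant allotment: 7 base + 1 × 3 alternates = 10.
Defendant peremptories used: #10, #4, #6, #11, #24, #15, #12, #13, #19 — 9 (the for-cause on #8 doesn't count).
Remaining: 10 − 9 = 1.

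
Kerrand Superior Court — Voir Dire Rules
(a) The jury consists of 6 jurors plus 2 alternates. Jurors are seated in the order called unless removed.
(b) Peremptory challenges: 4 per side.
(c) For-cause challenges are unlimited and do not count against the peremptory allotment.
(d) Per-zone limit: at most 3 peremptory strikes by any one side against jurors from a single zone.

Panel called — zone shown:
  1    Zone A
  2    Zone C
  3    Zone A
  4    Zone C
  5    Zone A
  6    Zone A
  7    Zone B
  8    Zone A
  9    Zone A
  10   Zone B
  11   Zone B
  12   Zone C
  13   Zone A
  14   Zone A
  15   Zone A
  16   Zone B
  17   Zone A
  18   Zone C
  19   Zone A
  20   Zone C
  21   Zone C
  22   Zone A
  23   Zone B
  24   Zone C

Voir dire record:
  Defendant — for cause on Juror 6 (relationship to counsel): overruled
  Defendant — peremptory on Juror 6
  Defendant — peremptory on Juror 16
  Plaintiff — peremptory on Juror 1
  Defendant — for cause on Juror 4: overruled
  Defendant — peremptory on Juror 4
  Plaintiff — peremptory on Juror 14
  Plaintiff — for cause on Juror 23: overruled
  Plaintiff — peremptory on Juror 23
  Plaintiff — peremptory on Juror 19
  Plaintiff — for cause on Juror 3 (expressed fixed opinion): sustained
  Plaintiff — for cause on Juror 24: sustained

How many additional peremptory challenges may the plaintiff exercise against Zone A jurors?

0

Plaintiff peremptories so far: #1, #14, #23, #19 — 4 of 4 used, 0 left overall.
Against Zone A: #1, #14, #19 — 3 used; per-zone cap 3 leaves 0.
Binding limit: min(0, 0) = 0.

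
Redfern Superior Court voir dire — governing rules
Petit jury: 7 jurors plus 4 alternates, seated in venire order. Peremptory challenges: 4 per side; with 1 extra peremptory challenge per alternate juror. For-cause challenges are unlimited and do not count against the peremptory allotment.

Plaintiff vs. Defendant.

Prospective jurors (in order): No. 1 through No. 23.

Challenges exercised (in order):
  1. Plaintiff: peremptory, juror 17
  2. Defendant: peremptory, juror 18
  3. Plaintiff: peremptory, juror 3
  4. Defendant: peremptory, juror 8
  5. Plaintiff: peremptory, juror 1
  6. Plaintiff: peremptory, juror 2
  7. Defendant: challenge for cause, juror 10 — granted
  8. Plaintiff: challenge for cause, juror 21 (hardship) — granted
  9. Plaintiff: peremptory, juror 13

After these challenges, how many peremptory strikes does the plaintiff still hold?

Plaintiff allotment: 4 base + 1 × 4 alternates = 8.
Plaintiff peremptories used: #17, #3, #1, #2, #13 — 5 (the for-cause on #21 doesn't count).
Remaining: 8 − 5 = 3.

3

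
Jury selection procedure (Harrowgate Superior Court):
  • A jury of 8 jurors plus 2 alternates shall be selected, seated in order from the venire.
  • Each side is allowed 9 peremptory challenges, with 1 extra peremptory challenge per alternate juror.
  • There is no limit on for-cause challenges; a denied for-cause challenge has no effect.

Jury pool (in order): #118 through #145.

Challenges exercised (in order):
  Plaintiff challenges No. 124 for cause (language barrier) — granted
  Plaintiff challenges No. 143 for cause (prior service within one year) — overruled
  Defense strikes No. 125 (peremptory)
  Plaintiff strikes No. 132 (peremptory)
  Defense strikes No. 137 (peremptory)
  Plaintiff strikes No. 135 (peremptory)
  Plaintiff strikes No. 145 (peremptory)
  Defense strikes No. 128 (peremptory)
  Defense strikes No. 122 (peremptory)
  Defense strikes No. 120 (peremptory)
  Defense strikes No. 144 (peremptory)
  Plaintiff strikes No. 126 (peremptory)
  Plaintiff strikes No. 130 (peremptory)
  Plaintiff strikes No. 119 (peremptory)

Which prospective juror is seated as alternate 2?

Removed: #119, #120, #122, #124, #125, #126, #128, #130, #132, #135, #137, #144, #145. (#143 stays — for-cause denied.)
Seating in order: seats 1–8 → #118, #121, #123, #127, #129, #131, #133, #134; alternates → #136, #138.
So alternate 2 is #138.

138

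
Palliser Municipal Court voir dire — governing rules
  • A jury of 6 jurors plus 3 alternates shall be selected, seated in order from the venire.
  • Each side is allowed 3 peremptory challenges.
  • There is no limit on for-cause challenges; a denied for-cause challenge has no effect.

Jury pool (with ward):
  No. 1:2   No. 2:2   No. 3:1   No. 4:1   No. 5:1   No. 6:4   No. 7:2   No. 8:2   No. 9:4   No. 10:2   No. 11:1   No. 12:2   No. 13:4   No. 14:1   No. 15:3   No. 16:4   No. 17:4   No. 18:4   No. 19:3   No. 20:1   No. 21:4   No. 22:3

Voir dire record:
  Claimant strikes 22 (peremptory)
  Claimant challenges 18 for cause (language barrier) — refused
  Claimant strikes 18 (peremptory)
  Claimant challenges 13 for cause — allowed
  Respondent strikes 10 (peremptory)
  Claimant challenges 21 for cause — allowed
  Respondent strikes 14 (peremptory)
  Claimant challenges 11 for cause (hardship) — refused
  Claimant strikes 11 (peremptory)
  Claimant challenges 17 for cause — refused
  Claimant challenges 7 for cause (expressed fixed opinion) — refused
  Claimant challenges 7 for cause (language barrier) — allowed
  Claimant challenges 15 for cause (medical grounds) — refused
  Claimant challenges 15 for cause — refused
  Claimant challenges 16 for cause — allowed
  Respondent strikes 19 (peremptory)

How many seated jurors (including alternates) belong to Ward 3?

0

Removed: #7, #10, #11, #13, #14, #16, #18, #19, #21, #22.
Seated (9 incl. alternates): #1, #2, #3, #4, #5, #6, #8, #9, #12.
None of those are in Ward 3 → 0.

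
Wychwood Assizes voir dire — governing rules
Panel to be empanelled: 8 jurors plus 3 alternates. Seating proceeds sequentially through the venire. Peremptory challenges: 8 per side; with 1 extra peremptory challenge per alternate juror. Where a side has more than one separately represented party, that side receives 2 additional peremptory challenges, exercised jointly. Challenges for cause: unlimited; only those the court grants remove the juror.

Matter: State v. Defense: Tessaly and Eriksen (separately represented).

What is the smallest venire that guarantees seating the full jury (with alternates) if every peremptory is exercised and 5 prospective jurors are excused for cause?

Seats to fill: 8 + 3 alternates = 11.
Peremptories — State: 8 + 1×3 = 11; Defense: 8 + 1×3 + 2 = 13; total 24.
For-cause removals: 5.
Minimum venire: 11 + 24 + 5 = 40.

40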